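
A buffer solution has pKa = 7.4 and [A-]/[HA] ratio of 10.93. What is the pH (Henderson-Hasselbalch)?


pH = pKa + log10([A-]/[HA])
pH = 7.4 + log10(10.93)
pH = 8.4386

8.4386


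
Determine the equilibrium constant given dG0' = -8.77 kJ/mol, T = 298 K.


Keq = exp(-dG0 * 1000 / (R * T))
Keq = exp(-(-8.77) * 1000 / (8.314 * 298))
Keq = 34.4585

34.4585


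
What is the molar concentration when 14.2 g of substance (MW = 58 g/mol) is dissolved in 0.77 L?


C = (mass / MW) / volume
C = (14.2 / 58) / 0.77
C = 0.318 M

0.318 M


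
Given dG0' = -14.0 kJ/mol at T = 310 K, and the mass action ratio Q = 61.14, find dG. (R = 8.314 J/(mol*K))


dG = dG0' + RT * ln(Q) / 1000
dG = -14.0 + 8.314 * 310 * ln(61.14) / 1000
dG = -3.399 kJ/mol

-3.399 kJ/mol


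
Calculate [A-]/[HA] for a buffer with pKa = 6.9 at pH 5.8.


[A-]/[HA] = 10^(pH - pKa)
= 10^(5.8 - 6.9)
= 0.0794

0.0794


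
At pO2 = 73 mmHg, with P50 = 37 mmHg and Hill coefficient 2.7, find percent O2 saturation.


Y = pO2^n / (P50^n + pO2^n)
Y = 73^2.7 / (37^2.7 + 73^2.7)
Y = 86.23%

86.23%


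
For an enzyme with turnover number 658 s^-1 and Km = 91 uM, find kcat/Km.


Catalytic efficiency = kcat / Km
= 658 / 91
= 7.2308 uM^-1*s^-1

7.2308 uM^-1*s^-1


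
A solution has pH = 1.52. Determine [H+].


[H+] = 10^(-pH)
[H+] = 10^(-1.52)
[H+] = 0.0302 M

0.0302 M


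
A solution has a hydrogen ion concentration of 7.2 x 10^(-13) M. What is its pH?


pH = -log10([H+])
pH = -log10(7.2 x 10^(-13))
pH = 12.1427

12.1427


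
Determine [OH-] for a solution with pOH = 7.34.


[OH-] = 10^(-pOH)
[OH-] = 10^(-7.34)
[OH-] = 4.571e-08 M

4.571e-08 M


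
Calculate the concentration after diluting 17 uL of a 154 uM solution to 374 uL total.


C2 = C1 * V1 / V2
C2 = 154 * 17 / 374
C2 = 7.0 uM

7.0 uM


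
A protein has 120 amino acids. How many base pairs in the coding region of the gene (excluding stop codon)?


Each amino acid = 1 codon = 3 bp
bp = 120 * 3 = 360 bp

360 bp


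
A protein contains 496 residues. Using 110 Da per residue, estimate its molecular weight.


MW = n_residues * 110 Da
MW = 496 * 110
MW = 54560 Da

54560 Da


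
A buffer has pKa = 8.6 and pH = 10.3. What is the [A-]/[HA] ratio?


[A-]/[HA] = 10^(pH - pKa)
= 10^(10.3 - 8.6)
= 50.1187

50.1187


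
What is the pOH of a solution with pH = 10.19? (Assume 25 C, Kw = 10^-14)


pOH = 14 - pH
pOH = 14 - 10.19
pOH = 3.81

3.81


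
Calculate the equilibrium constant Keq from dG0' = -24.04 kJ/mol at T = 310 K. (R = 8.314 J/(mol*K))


Keq = exp(-dG0 * 1000 / (R * T))
Keq = exp(-(-24.04) * 1000 / (8.314 * 310))
Keq = 11242.3832

11242.3832


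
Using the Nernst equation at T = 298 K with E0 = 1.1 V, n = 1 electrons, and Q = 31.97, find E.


E = E0 - (RT/nF) * ln(Q)
E = 1.1 - (8.314 * 298 / (1 * 96485)) * ln(31.97)
E = 1.011 V

1.011 V


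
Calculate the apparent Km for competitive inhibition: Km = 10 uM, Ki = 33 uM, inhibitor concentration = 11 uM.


Km_app = Km * (1 + [I]/Ki)
Km_app = 10 * (1 + 11/33)
Km_app = 13.3333 uM

13.3333 uM


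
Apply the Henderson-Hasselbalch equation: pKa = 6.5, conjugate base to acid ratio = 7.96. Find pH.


pH = pKa + log10([A-]/[HA])
pH = 6.5 + log10(7.96)
pH = 7.4009

7.4009


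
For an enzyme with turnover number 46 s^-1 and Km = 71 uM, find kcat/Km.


Catalytic efficiency = kcat / Km
= 46 / 71
= 0.6479 uM^-1*s^-1

0.6479 uM^-1*s^-1


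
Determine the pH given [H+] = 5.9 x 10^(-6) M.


pH = -log10([H+])
pH = -log10(5.9 x 10^(-6))
pH = 5.2291

5.2291


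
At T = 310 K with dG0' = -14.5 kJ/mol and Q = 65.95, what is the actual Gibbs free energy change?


dG = dG0' + RT * ln(Q) / 1000
dG = -14.5 + 8.314 * 310 * ln(65.95) / 1000
dG = -3.7038 kJ/mol

-3.7038 kJ/mol


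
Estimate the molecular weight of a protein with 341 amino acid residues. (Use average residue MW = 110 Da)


MW = n_residues * 110 Da
MW = 341 * 110
MW = 37510 Da

37510 Da


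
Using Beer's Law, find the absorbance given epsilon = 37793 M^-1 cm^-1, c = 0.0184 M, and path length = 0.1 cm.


A = epsilon * c * l
A = 37793 * 0.0184 * 0.1
A = 69.5391

69.5391


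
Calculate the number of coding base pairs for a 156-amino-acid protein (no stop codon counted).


Each amino acid = 1 codon = 3 bp
bp = 156 * 3 = 468 bp

468 bp


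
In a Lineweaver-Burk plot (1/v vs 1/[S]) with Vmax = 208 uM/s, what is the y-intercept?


y-intercept = 1/Vmax
= 1/208
= 0.0048 s/uM

0.0048 s/uM


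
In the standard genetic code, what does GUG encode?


Standard genetic code lookup.
Codon GUG -> Val

Val


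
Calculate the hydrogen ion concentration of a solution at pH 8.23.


[H+] = 10^(-pH)
[H+] = 10^(-8.23)
[H+] = 5.888e-09 M

5.888e-09 M


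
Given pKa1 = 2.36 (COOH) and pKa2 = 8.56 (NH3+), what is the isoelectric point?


pI = (pKa1 + pKa2) / 2
pI = (2.36 + 8.56) / 2
pI = 5.46

5.46


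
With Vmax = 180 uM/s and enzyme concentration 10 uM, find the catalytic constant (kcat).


kcat = Vmax / [E]t
kcat = 180 / 10
kcat = 18.0 s^-1

18.0 s^-1


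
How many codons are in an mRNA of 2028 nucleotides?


codons = nucleotides / 3
codons = 2028 / 3 = 676

676


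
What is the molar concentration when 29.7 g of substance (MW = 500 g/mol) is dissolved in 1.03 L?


C = (mass / MW) / volume
C = (29.7 / 500) / 1.03
C = 0.0577 M

0.0577 M


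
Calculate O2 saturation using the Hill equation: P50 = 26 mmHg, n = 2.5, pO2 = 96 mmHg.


Y = pO2^n / (P50^n + pO2^n)
Y = 96^2.5 / (26^2.5 + 96^2.5)
Y = 96.32%

96.32%


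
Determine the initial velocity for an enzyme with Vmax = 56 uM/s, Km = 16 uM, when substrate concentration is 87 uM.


v = Vmax * [S] / (Km + [S])
v = 56 * 87 / (16 + 87)
v = 47.301 uM/s

47.301 uM/s


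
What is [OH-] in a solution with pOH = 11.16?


[OH-] = 10^(-pOH)
[OH-] = 10^(-11.16)
[OH-] = 6.918e-12 M

6.918e-12 M


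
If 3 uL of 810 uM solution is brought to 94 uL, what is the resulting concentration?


C2 = C1 * V1 / V2
C2 = 810 * 3 / 94
C2 = 25.8511 uM

25.8511 uM


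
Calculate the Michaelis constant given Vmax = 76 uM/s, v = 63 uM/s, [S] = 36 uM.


Km = [S] * (Vmax - v) / v
Km = 36 * (76 - 63) / 63
Km = 7.4286 uM

7.4286 uM


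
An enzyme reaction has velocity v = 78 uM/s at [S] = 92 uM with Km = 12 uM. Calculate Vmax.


Vmax = v * (Km + [S]) / [S]
Vmax = 78 * (12 + 92) / 92
Vmax = 88.1739 uM/s

88.1739 uM/s


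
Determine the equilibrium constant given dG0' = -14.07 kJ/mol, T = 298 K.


Keq = exp(-dG0 * 1000 / (R * T))
Keq = exp(-(-14.07) * 1000 / (8.314 * 298))
Keq = 292.6411

292.6411


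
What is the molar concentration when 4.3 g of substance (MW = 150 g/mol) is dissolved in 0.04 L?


C = (mass / MW) / volume
C = (4.3 / 150) / 0.04
C = 0.7167 M

0.7167 M


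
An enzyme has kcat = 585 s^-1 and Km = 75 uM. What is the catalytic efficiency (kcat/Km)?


Catalytic efficiency = kcat / Km
= 585 / 75
= 7.8 uM^-1*s^-1

7.8 uM^-1*s^-1


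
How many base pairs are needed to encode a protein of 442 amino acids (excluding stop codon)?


Each amino acid = 1 codon = 3 bp
bp = 442 * 3 = 1326 bp

1326 bp


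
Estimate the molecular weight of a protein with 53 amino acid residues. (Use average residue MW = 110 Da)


MW = n_residues * 110 Da
MW = 53 * 110
MW = 5830 Da

5830 Da


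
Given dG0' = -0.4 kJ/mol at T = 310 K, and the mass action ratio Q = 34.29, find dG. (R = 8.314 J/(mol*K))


dG = dG0' + RT * ln(Q) / 1000
dG = -0.4 + 8.314 * 310 * ln(34.29) / 1000
dG = 8.7105 kJ/mol

8.7105 kJ/mol


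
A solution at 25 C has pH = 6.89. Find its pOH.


pOH = 14 - pH
pOH = 14 - 6.89
pOH = 7.11

7.11


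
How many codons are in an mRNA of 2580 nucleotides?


codons = nucleotides / 3
codons = 2580 / 3 = 860

860


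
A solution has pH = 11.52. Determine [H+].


[H+] = 10^(-pH)
[H+] = 10^(-11.52)
[H+] = 3.020e-12 M

3.020e-12 M


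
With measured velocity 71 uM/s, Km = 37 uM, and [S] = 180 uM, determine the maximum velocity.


Vmax = v * (Km + [S]) / [S]
Vmax = 71 * (37 + 180) / 180
Vmax = 85.5944 uM/s

85.5944 uM/s


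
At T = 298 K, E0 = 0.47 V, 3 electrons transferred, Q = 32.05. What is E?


E = E0 - (RT/nF) * ln(Q)
E = 0.47 - (8.314 * 298 / (3 * 96485)) * ln(32.05)
E = 0.4403 V

0.4403 V


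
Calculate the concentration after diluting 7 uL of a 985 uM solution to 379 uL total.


C2 = C1 * V1 / V2
C2 = 985 * 7 / 379
C2 = 18.1926 uM

18.1926 uM


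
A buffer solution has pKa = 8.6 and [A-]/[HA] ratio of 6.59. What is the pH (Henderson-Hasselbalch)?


pH = pKa + log10([A-]/[HA])
pH = 8.6 + log10(6.59)
pH = 9.4189

9.4189


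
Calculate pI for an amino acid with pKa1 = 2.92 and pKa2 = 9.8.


pI = (pKa1 + pKa2) / 2
pI = (2.92 + 9.8) / 2
pI = 6.36

6.36


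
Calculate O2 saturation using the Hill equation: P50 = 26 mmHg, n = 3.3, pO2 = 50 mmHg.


Y = pO2^n / (P50^n + pO2^n)
Y = 50^3.3 / (26^3.3 + 50^3.3)
Y = 89.64%

89.64%


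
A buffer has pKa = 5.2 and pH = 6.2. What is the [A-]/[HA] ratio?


[A-]/[HA] = 10^(pH - pKa)
= 10^(6.2 - 5.2)
= 10.0

10.0


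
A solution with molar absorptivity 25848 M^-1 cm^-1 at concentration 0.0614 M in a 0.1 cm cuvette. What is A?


A = epsilon * c * l
A = 25848 * 0.0614 * 0.1
A = 158.7067

158.7067


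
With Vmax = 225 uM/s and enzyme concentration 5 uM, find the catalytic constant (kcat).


kcat = Vmax / [E]t
kcat = 225 / 5
kcat = 45.0 s^-1

45.0 s^-1


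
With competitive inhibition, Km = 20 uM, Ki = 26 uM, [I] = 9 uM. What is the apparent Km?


Km_app = Km * (1 + [I]/Ki)
Km_app = 20 * (1 + 9/26)
Km_app = 26.9231 uM

26.9231 uM


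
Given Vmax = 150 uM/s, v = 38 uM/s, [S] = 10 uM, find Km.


Km = [S] * (Vmax - v) / v
Km = 10 * (150 - 38) / 38
Km = 29.4737 uM

29.4737 uM


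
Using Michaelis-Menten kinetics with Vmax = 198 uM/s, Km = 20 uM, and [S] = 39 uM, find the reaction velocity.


v = Vmax * [S] / (Km + [S])
v = 198 * 39 / (20 + 39)
v = 130.8814 uM/s

130.8814 uM/s


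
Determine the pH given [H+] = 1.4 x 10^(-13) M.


pH = -log10([H+])
pH = -log10(1.4 x 10^(-13))
pH = 12.8539

12.8539


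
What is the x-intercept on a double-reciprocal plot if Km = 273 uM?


x-intercept = -1/Km
= -1/273
= -0.0037 1/uM

-0.0037 1/uM


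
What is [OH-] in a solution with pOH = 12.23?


[OH-] = 10^(-pOH)
[OH-] = 10^(-12.23)
[OH-] = 5.888e-13 M

5.888e-13 M


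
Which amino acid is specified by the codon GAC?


Standard genetic code lookup.
Codon GAC -> Asp

Asp


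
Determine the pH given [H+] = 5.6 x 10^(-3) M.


pH = -log10([H+])
pH = -log10(5.6 x 10^(-3))
pH = 2.2518

2.2518


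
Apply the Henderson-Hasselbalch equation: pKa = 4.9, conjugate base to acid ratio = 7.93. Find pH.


pH = pKa + log10([A-]/[HA])
pH = 4.9 + log10(7.93)
pH = 5.7993

5.7993


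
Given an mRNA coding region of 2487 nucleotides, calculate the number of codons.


codons = nucleotides / 3
codons = 2487 / 3 = 829

829


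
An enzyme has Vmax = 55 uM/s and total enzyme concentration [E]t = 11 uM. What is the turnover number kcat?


kcat = Vmax / [E]t
kcat = 55 / 11
kcat = 5.0 s^-1

5.0 s^-1


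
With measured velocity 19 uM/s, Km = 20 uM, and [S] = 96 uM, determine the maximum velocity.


Vmax = v * (Km + [S]) / [S]
Vmax = 19 * (20 + 96) / 96
Vmax = 22.9583 uM/s

22.9583 uM/s


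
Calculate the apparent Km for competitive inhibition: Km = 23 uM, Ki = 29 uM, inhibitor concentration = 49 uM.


Km_app = Km * (1 + [I]/Ki)
Km_app = 23 * (1 + 49/29)
Km_app = 61.8621 uM

61.8621 uM


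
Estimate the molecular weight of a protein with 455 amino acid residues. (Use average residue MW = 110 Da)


MW = n_residues * 110 Da
MW = 455 * 110
MW = 50050 Da

50050 Da


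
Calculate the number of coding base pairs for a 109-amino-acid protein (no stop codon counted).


Each amino acid = 1 codon = 3 bp
bp = 109 * 3 = 327 bp

327 bp


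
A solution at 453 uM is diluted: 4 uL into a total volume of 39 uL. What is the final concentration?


C2 = C1 * V1 / V2
C2 = 453 * 4 / 39
C2 = 46.4615 uM

46.4615 uM


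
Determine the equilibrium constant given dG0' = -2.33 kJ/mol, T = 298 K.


Keq = exp(-dG0 * 1000 / (R * T))
Keq = exp(-(-2.33) * 1000 / (8.314 * 298))
Keq = 2.5611

2.5611


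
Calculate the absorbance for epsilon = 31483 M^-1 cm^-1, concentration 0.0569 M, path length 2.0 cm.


A = epsilon * c * l
A = 31483 * 0.0569 * 2.0
A = 3582.7654

3582.7654


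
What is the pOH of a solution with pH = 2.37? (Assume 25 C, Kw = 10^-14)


pOH = 14 - pH
pOH = 14 - 2.37
pOH = 11.63

11.63


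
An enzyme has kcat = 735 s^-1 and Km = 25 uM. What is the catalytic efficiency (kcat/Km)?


Catalytic efficiency = kcat / Km
= 735 / 25
= 29.4 uM^-1*s^-1

29.4 uM^-1*s^-1


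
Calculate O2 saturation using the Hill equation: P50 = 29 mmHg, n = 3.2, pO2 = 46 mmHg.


Y = pO2^n / (P50^n + pO2^n)
Y = 46^3.2 / (29^3.2 + 46^3.2)
Y = 81.4%

81.4%


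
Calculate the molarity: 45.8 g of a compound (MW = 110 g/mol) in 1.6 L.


C = (mass / MW) / volume
C = (45.8 / 110) / 1.6
C = 0.2602 M

0.2602 M


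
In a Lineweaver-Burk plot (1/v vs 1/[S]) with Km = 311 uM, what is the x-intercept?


x-intercept = -1/Km
= -1/311
= -0.0032 1/uM

-0.0032 1/uM


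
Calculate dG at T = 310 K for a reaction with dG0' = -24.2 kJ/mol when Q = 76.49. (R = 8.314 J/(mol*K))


dG = dG0' + RT * ln(Q) / 1000
dG = -24.2 + 8.314 * 310 * ln(76.49) / 1000
dG = -13.0217 kJ/mol

-13.0217 kJ/mol


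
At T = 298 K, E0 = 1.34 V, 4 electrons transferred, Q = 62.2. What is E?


E = E0 - (RT/nF) * ln(Q)
E = 1.34 - (8.314 * 298 / (4 * 96485)) * ln(62.2)
E = 1.3135 V

1.3135 V


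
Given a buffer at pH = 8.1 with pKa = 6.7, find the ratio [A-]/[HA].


[A-]/[HA] = 10^(pH - pKa)
= 10^(8.1 - 6.7)
= 25.1189

25.1189


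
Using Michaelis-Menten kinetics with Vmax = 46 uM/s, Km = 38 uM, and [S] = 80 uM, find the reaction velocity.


v = Vmax * [S] / (Km + [S])
v = 46 * 80 / (38 + 80)
v = 31.1864 uM/s

31.1864 uM/s


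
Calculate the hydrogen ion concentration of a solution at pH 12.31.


[H+] = 10^(-pH)
[H+] = 10^(-12.31)
[H+] = 4.898e-13 M

4.898e-13 M


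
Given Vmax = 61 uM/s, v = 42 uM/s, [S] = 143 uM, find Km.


Km = [S] * (Vmax - v) / v
Km = 143 * (61 - 42) / 42
Km = 64.6905 uM

64.6905 uM


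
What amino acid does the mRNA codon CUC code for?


Standard genetic code lookup.
Codon CUC -> Leu

Leu


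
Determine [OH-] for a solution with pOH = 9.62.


[OH-] = 10^(-pOH)
[OH-] = 10^(-9.62)
[OH-] = 2.399e-10 M

2.399e-10 M


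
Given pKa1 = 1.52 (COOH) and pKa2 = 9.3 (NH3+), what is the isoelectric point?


pI = (pKa1 + pKa2) / 2
pI = (1.52 + 9.3) / 2
pI = 5.41

5.41


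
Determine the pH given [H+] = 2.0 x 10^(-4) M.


pH = -log10([H+])
pH = -log10(2.0 x 10^(-4))
pH = 3.699

3.699


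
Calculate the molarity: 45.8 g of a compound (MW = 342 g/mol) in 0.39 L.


C = (mass / MW) / volume
C = (45.8 / 342) / 0.39
C = 0.3434 M

0.3434 M


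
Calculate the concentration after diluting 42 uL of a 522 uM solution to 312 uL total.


C2 = C1 * V1 / V2
C2 = 522 * 42 / 312
C2 = 70.2692 uM

70.2692 uM


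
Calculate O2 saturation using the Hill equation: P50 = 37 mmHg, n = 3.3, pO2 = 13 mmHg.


Y = pO2^n / (P50^n + pO2^n)
Y = 13^3.3 / (37^3.3 + 13^3.3)
Y = 3.07%

3.07%


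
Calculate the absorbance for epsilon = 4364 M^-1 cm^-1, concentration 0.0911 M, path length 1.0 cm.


A = epsilon * c * l
A = 4364 * 0.0911 * 1.0
A = 397.5604

397.5604


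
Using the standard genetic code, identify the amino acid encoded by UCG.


Standard genetic code lookup.
Codon UCG -> Ser

Ser


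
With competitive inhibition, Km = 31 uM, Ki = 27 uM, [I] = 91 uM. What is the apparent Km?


Km_app = Km * (1 + [I]/Ki)
Km_app = 31 * (1 + 91/27)
Km_app = 135.4815 uM

135.4815 uM


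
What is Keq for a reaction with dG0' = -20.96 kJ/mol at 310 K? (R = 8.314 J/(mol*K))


Keq = exp(-dG0 * 1000 / (R * T))
Keq = exp(-(-20.96) * 1000 / (8.314 * 310))
Keq = 3403.0099

3403.0099


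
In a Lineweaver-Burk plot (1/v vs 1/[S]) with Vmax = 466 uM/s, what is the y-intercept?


y-intercept = 1/Vmax
= 1/466
= 0.0021 s/uM

0.0021 s/uM


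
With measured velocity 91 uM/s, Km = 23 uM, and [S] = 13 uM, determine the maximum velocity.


Vmax = v * (Km + [S]) / [S]
Vmax = 91 * (23 + 13) / 13
Vmax = 252.0 uM/s

252.0 uM/s


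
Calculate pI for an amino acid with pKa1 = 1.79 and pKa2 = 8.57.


pI = (pKa1 + pKa2) / 2
pI = (1.79 + 8.57) / 2
pI = 5.18

5.18


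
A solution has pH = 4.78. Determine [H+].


[H+] = 10^(-pH)
[H+] = 10^(-4.78)
[H+] = 1.660e-05 M

1.660e-05 M


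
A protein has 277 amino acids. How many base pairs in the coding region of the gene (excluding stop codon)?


Each amino acid = 1 codon = 3 bp
bp = 277 * 3 = 831 bp

831 bp


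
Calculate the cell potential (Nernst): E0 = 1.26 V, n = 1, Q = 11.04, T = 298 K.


E = E0 - (RT/nF) * ln(Q)
E = 1.26 - (8.314 * 298 / (1 * 96485)) * ln(11.04)
E = 1.1983 V

1.1983 V


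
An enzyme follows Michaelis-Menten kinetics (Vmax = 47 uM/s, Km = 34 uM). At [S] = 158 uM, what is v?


v = Vmax * [S] / (Km + [S])
v = 47 * 158 / (34 + 158)
v = 38.6771 uM/s

38.6771 uM/s


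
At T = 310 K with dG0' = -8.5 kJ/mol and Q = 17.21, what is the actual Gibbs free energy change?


dG = dG0' + RT * ln(Q) / 1000
dG = -8.5 + 8.314 * 310 * ln(17.21) / 1000
dG = -1.1662 kJ/mol

-1.1662 kJ/mol


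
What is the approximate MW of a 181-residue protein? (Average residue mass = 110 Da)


MW = n_residues * 110 Da
MW = 181 * 110
MW = 19910 Da

19910 Da


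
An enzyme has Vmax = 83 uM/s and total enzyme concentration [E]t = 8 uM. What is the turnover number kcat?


kcat = Vmax / [E]t
kcat = 83 / 8
kcat = 10.375 s^-1

10.375 s^-1


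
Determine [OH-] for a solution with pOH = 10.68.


[OH-] = 10^(-pOH)
[OH-] = 10^(-10.68)
[OH-] = 2.089e-11 M

2.089e-11 M


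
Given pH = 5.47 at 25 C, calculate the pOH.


pOH = 14 - pH
pOH = 14 - 5.47
pOH = 8.53

8.53


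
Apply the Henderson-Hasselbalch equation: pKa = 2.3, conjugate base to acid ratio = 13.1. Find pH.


pH = pKa + log10([A-]/[HA])
pH = 2.3 + log10(13.1)
pH = 3.4173

3.4173


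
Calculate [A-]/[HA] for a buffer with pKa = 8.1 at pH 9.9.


[A-]/[HA] = 10^(pH - pKa)
= 10^(9.9 - 8.1)
= 63.0957

63.0957


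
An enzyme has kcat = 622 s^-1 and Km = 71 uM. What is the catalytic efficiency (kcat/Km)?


Catalytic efficiency = kcat / Km
= 622 / 71
= 8.7606 uM^-1*s^-1

8.7606 uM^-1*s^-1


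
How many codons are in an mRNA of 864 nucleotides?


codons = nucleotides / 3
codons = 864 / 3 = 288

288


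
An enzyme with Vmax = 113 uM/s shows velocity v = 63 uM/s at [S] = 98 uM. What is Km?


Km = [S] * (Vmax - v) / v
Km = 98 * (113 - 63) / 63
Km = 77.7778 uM

77.7778 uM


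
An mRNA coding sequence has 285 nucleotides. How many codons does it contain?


codons = nucleotides / 3
codons = 285 / 3 = 95

95


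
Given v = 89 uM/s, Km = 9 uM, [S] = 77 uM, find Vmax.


Vmax = v * (Km + [S]) / [S]
Vmax = 89 * (9 + 77) / 77
Vmax = 99.4026 uM/s

99.4026 uM/s


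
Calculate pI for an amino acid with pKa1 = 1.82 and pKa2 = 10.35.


pI = (pKa1 + pKa2) / 2
pI = (1.82 + 10.35) / 2
pI = 6.085

6.085


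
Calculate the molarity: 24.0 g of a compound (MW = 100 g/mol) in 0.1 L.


C = (mass / MW) / volume
C = (24.0 / 100) / 0.1
C = 2.4 M

2.4 M


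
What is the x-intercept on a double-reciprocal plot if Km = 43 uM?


x-intercept = -1/Km
= -1/43
= -0.0233 1/uM

-0.0233 1/uM


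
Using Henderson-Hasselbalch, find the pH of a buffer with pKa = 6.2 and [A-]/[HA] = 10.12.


pH = pKa + log10([A-]/[HA])
pH = 6.2 + log10(10.12)
pH = 7.2052

7.2052


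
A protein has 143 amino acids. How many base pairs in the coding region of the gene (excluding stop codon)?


Each amino acid = 1 codon = 3 bp
bp = 143 * 3 = 429 bp

429 bp


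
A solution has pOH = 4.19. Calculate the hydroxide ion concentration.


[OH-] = 10^(-pOH)
[OH-] = 10^(-4.19)
[OH-] = 6.457e-05 M

6.457e-05 M


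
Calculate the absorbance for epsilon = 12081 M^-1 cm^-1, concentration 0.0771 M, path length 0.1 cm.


A = epsilon * c * l
A = 12081 * 0.0771 * 0.1
A = 93.1445

93.1445


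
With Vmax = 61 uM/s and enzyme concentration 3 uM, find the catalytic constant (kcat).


kcat = Vmax / [E]t
kcat = 61 / 3
kcat = 20.3333 s^-1

20.3333 s^-1


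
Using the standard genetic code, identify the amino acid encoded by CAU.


Standard genetic code lookup.
Codon CAU -> His

His


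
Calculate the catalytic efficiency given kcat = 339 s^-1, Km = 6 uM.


Catalytic efficiency = kcat / Km
= 339 / 6
= 56.5 uM^-1*s^-1

56.5 uM^-1*s^-1


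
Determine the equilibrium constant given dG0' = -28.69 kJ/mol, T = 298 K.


Keq = exp(-dG0 * 1000 / (R * T))
Keq = exp(-(-28.69) * 1000 / (8.314 * 298))
Keq = 106925.2711

106925.2711


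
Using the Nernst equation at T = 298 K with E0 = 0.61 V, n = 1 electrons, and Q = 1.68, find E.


E = E0 - (RT/nF) * ln(Q)
E = 0.61 - (8.314 * 298 / (1 * 96485)) * ln(1.68)
E = 0.5967 V

0.5967 V


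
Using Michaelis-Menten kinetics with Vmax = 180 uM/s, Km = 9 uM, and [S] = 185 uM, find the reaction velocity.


v = Vmax * [S] / (Km + [S])
v = 180 * 185 / (9 + 185)
v = 171.6495 uM/s

171.6495 uM/s


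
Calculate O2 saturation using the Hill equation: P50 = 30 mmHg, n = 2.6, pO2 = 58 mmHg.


Y = pO2^n / (P50^n + pO2^n)
Y = 58^2.6 / (30^2.6 + 58^2.6)
Y = 84.74%

84.74%


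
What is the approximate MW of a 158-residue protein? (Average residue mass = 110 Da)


MW = n_residues * 110 Da
MW = 158 * 110
MW = 17380 Da

17380 Da


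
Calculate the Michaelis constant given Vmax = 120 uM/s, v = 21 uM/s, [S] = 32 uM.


Km = [S] * (Vmax - v) / v
Km = 32 * (120 - 21) / 21
Km = 150.8571 uM

150.8571 uM


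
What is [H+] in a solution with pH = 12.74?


[H+] = 10^(-pH)
[H+] = 10^(-12.74)
[H+] = 1.820e-13 M

1.820e-13 M


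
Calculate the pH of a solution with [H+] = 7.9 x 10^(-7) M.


pH = -log10([H+])
pH = -log10(7.9 x 10^(-7))
pH = 6.1024

6.1024


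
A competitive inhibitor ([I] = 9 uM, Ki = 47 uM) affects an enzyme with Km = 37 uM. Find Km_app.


Km_app = Km * (1 + [I]/Ki)
Km_app = 37 * (1 + 9/47)
Km_app = 44.0851 uM

44.0851 uM


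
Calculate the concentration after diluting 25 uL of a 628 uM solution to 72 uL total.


C2 = C1 * V1 / V2
C2 = 628 * 25 / 72
C2 = 218.0556 uM

218.0556 uM


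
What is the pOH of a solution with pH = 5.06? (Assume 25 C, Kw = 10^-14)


pOH = 14 - pH
pOH = 14 - 5.06
pOH = 8.94

8.94


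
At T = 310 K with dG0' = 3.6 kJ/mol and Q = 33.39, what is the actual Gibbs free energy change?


dG = dG0' + RT * ln(Q) / 1000
dG = 3.6 + 8.314 * 310 * ln(33.39) / 1000
dG = 12.642 kJ/mol

12.642 kJ/mol


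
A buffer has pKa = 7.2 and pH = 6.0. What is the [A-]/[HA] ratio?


[A-]/[HA] = 10^(pH - pKa)
= 10^(6.0 - 7.2)
= 0.0631

0.0631


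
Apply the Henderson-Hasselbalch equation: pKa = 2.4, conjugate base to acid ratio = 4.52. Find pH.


pH = pKa + log10([A-]/[HA])
pH = 2.4 + log10(4.52)
pH = 3.0551

3.0551


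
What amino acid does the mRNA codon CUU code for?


Standard genetic code lookup.
Codon CUU -> Leu

Leu


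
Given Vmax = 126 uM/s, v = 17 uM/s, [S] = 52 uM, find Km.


Km = [S] * (Vmax - v) / v
Km = 52 * (126 - 17) / 17
Km = 333.4118 uM

333.4118 uM


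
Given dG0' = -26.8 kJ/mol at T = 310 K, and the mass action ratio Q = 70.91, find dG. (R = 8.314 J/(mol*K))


dG = dG0' + RT * ln(Q) / 1000
dG = -26.8 + 8.314 * 310 * ln(70.91) / 1000
dG = -15.8169 kJ/mol

-15.8169 kJ/mol


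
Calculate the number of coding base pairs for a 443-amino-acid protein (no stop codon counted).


Each amino acid = 1 codon = 3 bp
bp = 443 * 3 = 1329 bp

1329 bp


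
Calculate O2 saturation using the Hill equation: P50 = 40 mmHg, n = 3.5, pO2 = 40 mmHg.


Y = pO2^n / (P50^n + pO2^n)
Y = 40^3.5 / (40^3.5 + 40^3.5)
Y = 50.0%

50.0%


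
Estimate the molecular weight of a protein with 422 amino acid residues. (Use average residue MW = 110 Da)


MW = n_residues * 110 Da
MW = 422 * 110
MW = 46420 Da

46420 Da


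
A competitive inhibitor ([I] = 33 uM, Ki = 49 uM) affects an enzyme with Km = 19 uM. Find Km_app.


Km_app = Km * (1 + [I]/Ki)
Km_app = 19 * (1 + 33/49)
Km_app = 31.7959 uM

31.7959 uM


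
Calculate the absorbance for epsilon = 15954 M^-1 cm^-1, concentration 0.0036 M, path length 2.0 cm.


A = epsilon * c * l
A = 15954 * 0.0036 * 2.0
A = 114.8688

114.8688


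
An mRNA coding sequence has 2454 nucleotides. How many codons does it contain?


codons = nucleotides / 3
codons = 2454 / 3 = 818

818


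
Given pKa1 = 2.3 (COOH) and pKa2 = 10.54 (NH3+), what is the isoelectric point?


pI = (pKa1 + pKa2) / 2
pI = (2.3 + 10.54) / 2
pI = 6.42

6.42


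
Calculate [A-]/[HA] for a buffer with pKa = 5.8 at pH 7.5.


[A-]/[HA] = 10^(pH - pKa)
= 10^(7.5 - 5.8)
= 50.1187

50.1187


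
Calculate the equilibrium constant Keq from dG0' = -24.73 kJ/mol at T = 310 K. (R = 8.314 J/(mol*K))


Keq = exp(-dG0 * 1000 / (R * T))
Keq = exp(-(-24.73) * 1000 / (8.314 * 310))
Keq = 14693.5515

14693.5515


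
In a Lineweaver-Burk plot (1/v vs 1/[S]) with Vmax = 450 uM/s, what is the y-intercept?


y-intercept = 1/Vmax
= 1/450
= 0.0022 s/uM

0.0022 s/uM


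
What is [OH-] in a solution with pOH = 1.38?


[OH-] = 10^(-pOH)
[OH-] = 10^(-1.38)
[OH-] = 0.0417 M

0.0417 M


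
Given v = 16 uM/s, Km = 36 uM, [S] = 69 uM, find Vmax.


Vmax = v * (Km + [S]) / [S]
Vmax = 16 * (36 + 69) / 69
Vmax = 24.3478 uM/s

24.3478 uM/s


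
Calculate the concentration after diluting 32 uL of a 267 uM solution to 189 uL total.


C2 = C1 * V1 / V2
C2 = 267 * 32 / 189
C2 = 45.2063 uM

45.2063 uM


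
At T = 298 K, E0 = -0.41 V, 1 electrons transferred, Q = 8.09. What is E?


E = E0 - (RT/nF) * ln(Q)
E = -0.41 - (8.314 * 298 / (1 * 96485)) * ln(8.09)
E = -0.4637 V

-0.4637 V


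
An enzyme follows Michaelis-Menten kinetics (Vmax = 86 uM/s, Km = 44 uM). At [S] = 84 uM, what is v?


v = Vmax * [S] / (Km + [S])
v = 86 * 84 / (44 + 84)
v = 56.4375 uM/s

56.4375 uM/s


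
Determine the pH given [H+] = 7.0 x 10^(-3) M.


pH = -log10([H+])
pH = -log10(7.0 x 10^(-3))
pH = 2.1549

2.1549


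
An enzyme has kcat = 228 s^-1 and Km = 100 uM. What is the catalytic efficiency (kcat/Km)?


Catalytic efficiency = kcat / Km
= 228 / 100
= 2.28 uM^-1*s^-1

2.28 uM^-1*s^-1


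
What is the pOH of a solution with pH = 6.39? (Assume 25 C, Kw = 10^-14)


pOH = 14 - pH
pOH = 14 - 6.39
pOH = 7.61

7.61


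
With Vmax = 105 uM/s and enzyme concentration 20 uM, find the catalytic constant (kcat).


kcat = Vmax / [E]t
kcat = 105 / 20
kcat = 5.25 s^-1

5.25 s^-1


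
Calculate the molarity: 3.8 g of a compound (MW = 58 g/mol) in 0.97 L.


C = (mass / MW) / volume
C = (3.8 / 58) / 0.97
C = 0.0675 M

0.0675 M


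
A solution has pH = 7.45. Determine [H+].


[H+] = 10^(-pH)
[H+] = 10^(-7.45)
[H+] = 3.548e-08 M

3.548e-08 M


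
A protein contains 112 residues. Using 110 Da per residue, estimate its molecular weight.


MW = n_residues * 110 Da
MW = 112 * 110
MW = 12320 Da

12320 Da


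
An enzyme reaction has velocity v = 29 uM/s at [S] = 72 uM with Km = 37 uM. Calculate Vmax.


Vmax = v * (Km + [S]) / [S]
Vmax = 29 * (37 + 72) / 72
Vmax = 43.9028 uM/s

43.9028 uM/s


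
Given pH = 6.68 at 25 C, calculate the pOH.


pOH = 14 - pH
pOH = 14 - 6.68
pOH = 7.32

7.32


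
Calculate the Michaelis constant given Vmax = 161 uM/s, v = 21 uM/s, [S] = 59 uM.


Km = [S] * (Vmax - v) / v
Km = 59 * (161 - 21) / 21
Km = 393.3333 uM

393.3333 uM


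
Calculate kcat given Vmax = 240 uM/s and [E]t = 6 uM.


kcat = Vmax / [E]t
kcat = 240 / 6
kcat = 40.0 s^-1

40.0 s^-1


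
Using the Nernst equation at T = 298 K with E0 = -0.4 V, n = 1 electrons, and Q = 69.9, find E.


E = E0 - (RT/nF) * ln(Q)
E = -0.4 - (8.314 * 298 / (1 * 96485)) * ln(69.9)
E = -0.5091 V

-0.5091 V


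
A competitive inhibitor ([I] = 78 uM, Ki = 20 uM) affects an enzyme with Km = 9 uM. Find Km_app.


Km_app = Km * (1 + [I]/Ki)
Km_app = 9 * (1 + 78/20)
Km_app = 44.1 uM

44.1 uM


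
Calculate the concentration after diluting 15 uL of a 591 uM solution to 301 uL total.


C2 = C1 * V1 / V2
C2 = 591 * 15 / 301
C2 = 29.4518 uM

29.4518 uM


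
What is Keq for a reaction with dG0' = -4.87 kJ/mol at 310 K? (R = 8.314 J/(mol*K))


Keq = exp(-dG0 * 1000 / (R * T))
Keq = exp(-(-4.87) * 1000 / (8.314 * 310))
Keq = 6.6164

6.6164


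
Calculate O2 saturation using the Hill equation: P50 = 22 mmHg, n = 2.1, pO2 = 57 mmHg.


Y = pO2^n / (P50^n + pO2^n)
Y = 57^2.1 / (22^2.1 + 57^2.1)
Y = 88.07%

88.07%


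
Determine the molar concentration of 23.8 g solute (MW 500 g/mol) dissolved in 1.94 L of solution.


C = (mass / MW) / volume
C = (23.8 / 500) / 1.94
C = 0.0245 M

0.0245 M


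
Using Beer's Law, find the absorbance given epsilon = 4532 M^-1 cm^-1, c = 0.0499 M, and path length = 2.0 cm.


A = epsilon * c * l
A = 4532 * 0.0499 * 2.0
A = 452.2936

452.2936


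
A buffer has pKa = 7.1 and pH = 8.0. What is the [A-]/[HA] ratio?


[A-]/[HA] = 10^(pH - pKa)
= 10^(8.0 - 7.1)
= 7.9433

7.9433


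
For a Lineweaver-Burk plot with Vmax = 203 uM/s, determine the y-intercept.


y-intercept = 1/Vmax
= 1/203
= 0.0049 s/uM

0.0049 s/uM


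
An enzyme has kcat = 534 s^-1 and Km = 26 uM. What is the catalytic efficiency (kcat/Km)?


Catalytic efficiency = kcat / Km
= 534 / 26
= 20.5385 uM^-1*s^-1

20.5385 uM^-1*s^-1


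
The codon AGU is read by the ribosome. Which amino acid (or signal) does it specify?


Standard genetic code lookup.
Codon AGU -> Ser

Ser


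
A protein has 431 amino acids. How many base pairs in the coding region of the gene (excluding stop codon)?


Each amino acid = 1 codon = 3 bp
bp = 431 * 3 = 1293 bp

1293 bp


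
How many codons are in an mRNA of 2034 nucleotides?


codons = nucleotides / 3
codons = 2034 / 3 = 678

678


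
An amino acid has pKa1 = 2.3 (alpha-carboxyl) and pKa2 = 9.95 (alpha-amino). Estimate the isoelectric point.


pI = (pKa1 + pKa2) / 2
pI = (2.3 + 9.95) / 2
pI = 6.125

6.125


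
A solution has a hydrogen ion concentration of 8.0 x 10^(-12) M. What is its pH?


pH = -log10([H+])
pH = -log10(8.0 x 10^(-12))
pH = 11.0969

11.0969


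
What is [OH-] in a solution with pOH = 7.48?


[OH-] = 10^(-pOH)
[OH-] = 10^(-7.48)
[OH-] = 3.311e-08 M

3.311e-08 M


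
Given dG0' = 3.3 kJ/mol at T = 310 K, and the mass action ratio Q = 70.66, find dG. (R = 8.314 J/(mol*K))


dG = dG0' + RT * ln(Q) / 1000
dG = 3.3 + 8.314 * 310 * ln(70.66) / 1000
dG = 14.274 kJ/mol

14.274 kJ/mol


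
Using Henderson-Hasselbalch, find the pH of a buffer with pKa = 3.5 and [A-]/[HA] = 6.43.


pH = pKa + log10([A-]/[HA])
pH = 3.5 + log10(6.43)
pH = 4.3082

4.3082


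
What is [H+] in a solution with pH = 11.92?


[H+] = 10^(-pH)
[H+] = 10^(-11.92)
[H+] = 1.202e-12 M

1.202e-12 M


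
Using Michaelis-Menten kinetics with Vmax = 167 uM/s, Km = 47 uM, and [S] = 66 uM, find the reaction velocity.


v = Vmax * [S] / (Km + [S])
v = 167 * 66 / (47 + 66)
v = 97.5398 uM/s

97.5398 uM/s


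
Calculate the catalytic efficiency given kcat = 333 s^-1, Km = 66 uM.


Catalytic efficiency = kcat / Km
= 333 / 66
= 5.0455 uM^-1*s^-1

5.0455 uM^-1*s^-1


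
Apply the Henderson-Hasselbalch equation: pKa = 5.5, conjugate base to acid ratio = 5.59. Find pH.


pH = pKa + log10([A-]/[HA])
pH = 5.5 + log10(5.59)
pH = 6.2474

6.2474


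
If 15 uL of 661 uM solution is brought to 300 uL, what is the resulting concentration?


C2 = C1 * V1 / V2
C2 = 661 * 15 / 300
C2 = 33.05 uM

33.05 uM


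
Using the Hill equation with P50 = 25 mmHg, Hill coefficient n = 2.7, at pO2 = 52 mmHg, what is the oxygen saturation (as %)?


Y = pO2^n / (P50^n + pO2^n)
Y = 52^2.7 / (25^2.7 + 52^2.7)
Y = 87.84%

87.84%


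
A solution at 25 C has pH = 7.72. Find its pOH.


pOH = 14 - pH
pOH = 14 - 7.72
pOH = 6.28

6.28


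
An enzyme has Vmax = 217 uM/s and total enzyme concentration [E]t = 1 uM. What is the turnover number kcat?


kcat = Vmax / [E]t
kcat = 217 / 1
kcat = 217.0 s^-1

217.0 s^-1


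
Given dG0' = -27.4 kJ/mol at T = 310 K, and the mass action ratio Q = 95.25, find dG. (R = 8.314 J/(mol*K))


dG = dG0' + RT * ln(Q) / 1000
dG = -27.4 + 8.314 * 310 * ln(95.25) / 1000
dG = -15.6563 kJ/mol

-15.6563 kJ/mol


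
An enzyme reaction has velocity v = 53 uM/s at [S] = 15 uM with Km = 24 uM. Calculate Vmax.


Vmax = v * (Km + [S]) / [S]
Vmax = 53 * (24 + 15) / 15
Vmax = 137.8 uM/s

137.8 uM/s


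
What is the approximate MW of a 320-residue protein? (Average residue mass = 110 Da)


MW = n_residues * 110 Da
MW = 320 * 110
MW = 35200 Da

35200 Da


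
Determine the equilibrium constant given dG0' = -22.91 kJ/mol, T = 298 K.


Keq = exp(-dG0 * 1000 / (R * T))
Keq = exp(-(-22.91) * 1000 / (8.314 * 298))
Keq = 10372.9454

10372.9454


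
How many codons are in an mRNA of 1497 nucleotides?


codons = nucleotides / 3
codons = 1497 / 3 = 499

499


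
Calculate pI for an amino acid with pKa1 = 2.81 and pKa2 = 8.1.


pI = (pKa1 + pKa2) / 2
pI = (2.81 + 8.1) / 2
pI = 5.455

5.455


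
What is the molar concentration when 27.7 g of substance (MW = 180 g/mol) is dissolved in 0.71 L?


C = (mass / MW) / volume
C = (27.7 / 180) / 0.71
C = 0.2167 M

0.2167 M


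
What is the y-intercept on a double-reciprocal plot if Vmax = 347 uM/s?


y-intercept = 1/Vmax
= 1/347
= 0.0029 s/uM

0.0029 s/uM


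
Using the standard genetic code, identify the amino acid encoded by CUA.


Standard genetic code lookup.
Codon CUA -> Leu

Leu


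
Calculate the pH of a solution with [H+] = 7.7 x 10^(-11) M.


pH = -log10([H+])
pH = -log10(7.7 x 10^(-11))
pH = 10.1135

10.1135


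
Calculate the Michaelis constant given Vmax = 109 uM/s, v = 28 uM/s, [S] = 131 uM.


Km = [S] * (Vmax - v) / v
Km = 131 * (109 - 28) / 28
Km = 378.9643 uM

378.9643 uM


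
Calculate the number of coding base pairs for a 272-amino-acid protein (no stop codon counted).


Each amino acid = 1 codon = 3 bp
bp = 272 * 3 = 816 bp

816 bp


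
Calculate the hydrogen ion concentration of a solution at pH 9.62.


[H+] = 10^(-pH)
[H+] = 10^(-9.62)
[H+] = 2.399e-10 M

2.399e-10 M


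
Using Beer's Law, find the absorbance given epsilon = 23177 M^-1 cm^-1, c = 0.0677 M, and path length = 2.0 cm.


A = epsilon * c * l
A = 23177 * 0.0677 * 2.0
A = 3138.1658

3138.1658


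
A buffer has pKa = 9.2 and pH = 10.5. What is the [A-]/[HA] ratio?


[A-]/[HA] = 10^(pH - pKa)
= 10^(10.5 - 9.2)
= 19.9526

19.9526


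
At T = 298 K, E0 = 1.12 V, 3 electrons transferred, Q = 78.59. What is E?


E = E0 - (RT/nF) * ln(Q)
E = 1.12 - (8.314 * 298 / (3 * 96485)) * ln(78.59)
E = 1.0826 V

1.0826 V


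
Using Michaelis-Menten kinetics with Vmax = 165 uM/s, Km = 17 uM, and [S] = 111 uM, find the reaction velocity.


v = Vmax * [S] / (Km + [S])
v = 165 * 111 / (17 + 111)
v = 143.0859 uM/s

143.0859 uM/s


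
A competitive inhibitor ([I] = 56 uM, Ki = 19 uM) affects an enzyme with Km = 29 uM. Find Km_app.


Km_app = Km * (1 + [I]/Ki)
Km_app = 29 * (1 + 56/19)
Km_app = 114.4737 uM

114.4737 uM


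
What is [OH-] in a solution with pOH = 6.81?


[OH-] = 10^(-pOH)
[OH-] = 10^(-6.81)
[OH-] = 1.549e-07 M

1.549e-07 M


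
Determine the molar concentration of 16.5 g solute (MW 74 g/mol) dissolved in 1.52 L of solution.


C = (mass / MW) / volume
C = (16.5 / 74) / 1.52
C = 0.1467 M

0.1467 M


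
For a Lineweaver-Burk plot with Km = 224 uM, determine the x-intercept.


x-intercept = -1/Km
= -1/224
= -0.0045 1/uM

-0.0045 1/uM


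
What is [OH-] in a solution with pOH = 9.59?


[OH-] = 10^(-pOH)
[OH-] = 10^(-9.59)
[OH-] = 2.570e-10 M

2.570e-10 M


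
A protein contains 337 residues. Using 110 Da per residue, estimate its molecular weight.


MW = n_residues * 110 Da
MW = 337 * 110
MW = 37070 Da

37070 Da


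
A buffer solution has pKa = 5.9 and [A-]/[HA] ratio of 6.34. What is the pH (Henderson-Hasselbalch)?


pH = pKa + log10([A-]/[HA])
pH = 5.9 + log10(6.34)
pH = 6.7021

6.7021


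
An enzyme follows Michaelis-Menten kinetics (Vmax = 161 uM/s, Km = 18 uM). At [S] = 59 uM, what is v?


v = Vmax * [S] / (Km + [S])
v = 161 * 59 / (18 + 59)
v = 123.3636 uM/s

123.3636 uM/s


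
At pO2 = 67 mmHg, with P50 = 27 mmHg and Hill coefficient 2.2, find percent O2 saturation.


Y = pO2^n / (P50^n + pO2^n)
Y = 67^2.2 / (27^2.2 + 67^2.2)
Y = 88.07%

88.07%


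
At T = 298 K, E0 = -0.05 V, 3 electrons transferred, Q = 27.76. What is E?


E = E0 - (RT/nF) * ln(Q)
E = -0.05 - (8.314 * 298 / (3 * 96485)) * ln(27.76)
E = -0.0784 V

-0.0784 V


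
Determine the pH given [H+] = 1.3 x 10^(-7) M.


pH = -log10([H+])
pH = -log10(1.3 x 10^(-7))
pH = 6.8861

6.8861


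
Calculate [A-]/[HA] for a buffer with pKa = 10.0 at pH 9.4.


[A-]/[HA] = 10^(pH - pKa)
= 10^(9.4 - 10.0)
= 0.2512

0.2512


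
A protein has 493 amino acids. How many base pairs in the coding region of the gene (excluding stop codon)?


Each amino acid = 1 codon = 3 bp
bp = 493 * 3 = 1479 bp

1479 bp


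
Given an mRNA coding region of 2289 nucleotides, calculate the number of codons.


codons = nucleotides / 3
codons = 2289 / 3 = 763

763


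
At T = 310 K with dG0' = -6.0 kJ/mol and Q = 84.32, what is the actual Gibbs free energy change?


dG = dG0' + RT * ln(Q) / 1000
dG = -6.0 + 8.314 * 310 * ln(84.32) / 1000
dG = 5.4295 kJ/mol

5.4295 kJ/mol


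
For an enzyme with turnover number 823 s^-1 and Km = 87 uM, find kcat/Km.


Catalytic efficiency = kcat / Km
= 823 / 87
= 9.4598 uM^-1*s^-1

9.4598 uM^-1*s^-1


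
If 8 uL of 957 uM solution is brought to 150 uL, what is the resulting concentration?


C2 = C1 * V1 / V2
C2 = 957 * 8 / 150
C2 = 51.04 uM

51.04 uM


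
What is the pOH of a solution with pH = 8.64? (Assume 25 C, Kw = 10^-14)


pOH = 14 - pH
pOH = 14 - 8.64
pOH = 5.36

5.36


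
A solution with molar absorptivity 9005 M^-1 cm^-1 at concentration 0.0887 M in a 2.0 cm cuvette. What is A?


A = epsilon * c * l
A = 9005 * 0.0887 * 2.0
A = 1597.487

1597.487


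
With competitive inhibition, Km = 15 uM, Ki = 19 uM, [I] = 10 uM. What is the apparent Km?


Km_app = Km * (1 + [I]/Ki)
Km_app = 15 * (1 + 10/19)
Km_app = 22.8947 uM

22.8947 uM


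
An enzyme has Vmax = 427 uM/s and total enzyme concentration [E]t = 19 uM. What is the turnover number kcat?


kcat = Vmax / [E]t
kcat = 427 / 19
kcat = 22.4737 s^-1

22.4737 s^-1


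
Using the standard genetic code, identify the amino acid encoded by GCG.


Standard genetic code lookup.
Codon GCG -> Ala

Ala


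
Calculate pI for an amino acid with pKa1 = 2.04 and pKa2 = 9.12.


pI = (pKa1 + pKa2) / 2
pI = (2.04 + 9.12) / 2
pI = 5.58

5.58


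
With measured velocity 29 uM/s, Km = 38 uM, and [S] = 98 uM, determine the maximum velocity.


Vmax = v * (Km + [S]) / [S]
Vmax = 29 * (38 + 98) / 98
Vmax = 40.2449 uM/s

40.2449 uM/s


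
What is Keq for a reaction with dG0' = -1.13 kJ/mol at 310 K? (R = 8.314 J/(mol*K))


Keq = exp(-dG0 * 1000 / (R * T))
Keq = exp(-(-1.13) * 1000 / (8.314 * 310))
Keq = 1.5503

1.5503
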